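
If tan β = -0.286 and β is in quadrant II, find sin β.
sin β = 0.275 (using tan²β + 1 = sec²β)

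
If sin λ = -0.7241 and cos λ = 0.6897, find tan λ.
tan λ = sin λ / cos λ = -1.05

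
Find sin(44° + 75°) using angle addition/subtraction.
sin(44° + 75°) = sin 44° cos 75° + cos 44° sin 75° = 0.8746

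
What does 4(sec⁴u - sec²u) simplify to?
4(sec⁴u - sec²u) = 4(tan⁴u + tan²u) (using Pythagorean)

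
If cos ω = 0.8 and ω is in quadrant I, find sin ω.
sin ω = 0.6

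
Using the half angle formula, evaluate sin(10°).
sin(10°) = √((1 - cos 20°)/2) = 0.1736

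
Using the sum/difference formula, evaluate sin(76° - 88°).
sin(76° - 88°) = sin 76° cos 88° - cos 76° sin 88° = -0.2079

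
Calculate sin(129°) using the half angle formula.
sin(129°) = √((1 - cos 258°)/2) = 0.7771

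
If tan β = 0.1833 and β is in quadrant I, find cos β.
cos β = 0.9836 (using tan²β + 1 = sec²β)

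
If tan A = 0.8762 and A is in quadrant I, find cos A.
cos A = 0.7521 (using tan²A + 1 = sec²A)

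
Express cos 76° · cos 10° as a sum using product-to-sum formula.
cos 76° cos 10° = (1/2)[cos(76°-10°) + cos(76°+10°)]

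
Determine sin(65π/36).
sin(65π/36) = -0.5736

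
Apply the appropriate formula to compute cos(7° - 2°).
cos(7° - 2°) = cos 7° cos 2° + sin 7° sin 2° = 0.9962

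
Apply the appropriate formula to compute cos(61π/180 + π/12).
cos(61π/180 + π/12) = cos 61π/180 cos π/12 - sin 61π/180 sin π/12 = 0.2419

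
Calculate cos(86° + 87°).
cos(86° + 87°) = cos 86° cos 87° - sin 86° sin 87° = -0.9925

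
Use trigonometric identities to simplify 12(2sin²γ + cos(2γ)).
12(2sin²γ + cos(2γ)) = 12 (using Double angle)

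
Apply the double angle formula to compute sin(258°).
sin(258°) = 2 sin 129° cos 129° = -0.9781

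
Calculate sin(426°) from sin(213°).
sin(426°) = 2 sin 213° cos 213° = 0.9135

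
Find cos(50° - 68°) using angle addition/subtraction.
cos(50° - 68°) = cos 50° cos 68° + sin 50° sin 68° = 0.9511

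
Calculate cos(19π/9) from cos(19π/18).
cos(19π/9) = cos²19π/18 - sin²19π/18 = 0.9397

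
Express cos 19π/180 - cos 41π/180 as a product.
cos 19π/180 - cos 41π/180 = -2 sin(π/6) sin(-11π/180)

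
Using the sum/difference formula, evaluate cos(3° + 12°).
cos(3° + 12°) = cos 3° cos 12° - sin 3° sin 12° = (√6+√2)/4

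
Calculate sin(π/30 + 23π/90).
sin(π/30 + 23π/90) = sin π/30 cos 23π/90 + cos π/30 sin 23π/90 = 0.788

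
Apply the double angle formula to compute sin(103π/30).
sin(103π/30) = 2 sin 103π/60 cos 103π/60 = -0.9781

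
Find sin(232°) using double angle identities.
sin(232°) = 2 sin 116° cos 116° = -0.788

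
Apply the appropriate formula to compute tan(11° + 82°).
tan(11° + 82°) = (tan 11° + tan 82°)/(1 - tan 11° tan 82°) = -19.08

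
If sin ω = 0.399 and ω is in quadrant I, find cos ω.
cos ω = 0.917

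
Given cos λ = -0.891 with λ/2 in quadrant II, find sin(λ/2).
sin(λ/2) = ±√((1 - cos λ)/2); positive since λ/2 ∈ QII, so sin(λ/2) = 0.9724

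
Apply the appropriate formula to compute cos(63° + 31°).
cos(63° + 31°) = cos 63° cos 31° - sin 63° sin 31° = -0.06976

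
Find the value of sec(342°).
sec(342°) = 1.051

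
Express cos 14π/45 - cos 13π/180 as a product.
cos 14π/45 - cos 13π/180 = -2 sin(23π/120) sin(43π/360)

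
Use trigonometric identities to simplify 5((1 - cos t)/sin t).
5((1 - cos t)/sin t) = 5(tan(t/2)) (using Half angle)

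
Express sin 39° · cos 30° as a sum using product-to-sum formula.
sin 39° cos 30° = (1/2)[sin(39°+30°) + sin(39°-30°)]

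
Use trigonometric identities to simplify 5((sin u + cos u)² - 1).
5((sin u + cos u)² - 1) = 5(sin(2u)) (using Pythagorean + double angle)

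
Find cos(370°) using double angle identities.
cos(370°) = cos²185° - sin²185° = 0.9848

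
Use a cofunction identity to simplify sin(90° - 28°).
sin(90° - 28°) = cos(28°)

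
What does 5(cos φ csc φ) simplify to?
5(cos φ csc φ) = 5(cot φ) (using Reciprocal + quotient)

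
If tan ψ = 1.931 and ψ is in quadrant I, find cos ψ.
cos ψ = 0.4599 (using tan²ψ + 1 = sec²ψ)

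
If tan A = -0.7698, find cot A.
cot A = 1/tan A = -1.299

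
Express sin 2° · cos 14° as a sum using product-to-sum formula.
sin 2° cos 14° = (1/2)[sin(2°+14°) + sin(2°-14°)]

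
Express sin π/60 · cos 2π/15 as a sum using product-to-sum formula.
sin π/60 cos 2π/15 = (1/2)[sin(π/60+2π/15) + sin(π/60-2π/15)]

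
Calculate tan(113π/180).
tan(113π/180) = -2.356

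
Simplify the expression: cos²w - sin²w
cos²w - sin²w = cos(2w) (using Double angle)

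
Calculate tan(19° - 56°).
tan(19° - 56°) = (tan 19° - tan 56°)/(1 + tan 19° tan 56°) = -0.7536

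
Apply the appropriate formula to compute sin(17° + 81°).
sin(17° + 81°) = sin 17° cos 81° + cos 17° sin 81° = 0.9903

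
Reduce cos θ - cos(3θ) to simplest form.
cos θ - cos(3θ) = 2 sin(2θ) sin θ (using Sum-to-product)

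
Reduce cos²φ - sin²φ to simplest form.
cos²φ - sin²φ = cos(2φ) (using Double angle)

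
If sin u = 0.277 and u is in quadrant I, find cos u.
cos u = 0.9609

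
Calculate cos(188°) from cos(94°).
cos(188°) = cos²94° - sin²94° = -0.9903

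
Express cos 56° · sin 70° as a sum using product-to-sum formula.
cos 56° sin 70° = (1/2)[sin(56°+70°) - sin(56°-70°)]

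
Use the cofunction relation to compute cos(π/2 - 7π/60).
cos(π/2 - 7π/60) = sin(7π/60) = 0.3584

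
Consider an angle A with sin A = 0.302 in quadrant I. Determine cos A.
cos A = √(1 - sin²A) = 0.9533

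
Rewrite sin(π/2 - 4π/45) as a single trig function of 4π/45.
sin(π/2 - 4π/45) = cos(4π/45)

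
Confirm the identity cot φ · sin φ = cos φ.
LHS = (cos φ/sin φ) · sin φ = cos φ = RHS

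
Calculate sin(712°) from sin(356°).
sin(712°) = 2 sin 356° cos 356° = -0.1392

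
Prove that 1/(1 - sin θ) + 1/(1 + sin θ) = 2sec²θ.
LHS = [(1 + sin θ) + (1 - sin θ)] / [(1 - sin θ)(1 + sin θ)] = 2/(1 - sin²θ) = 2/cos²θ = 2sec²θ = RHS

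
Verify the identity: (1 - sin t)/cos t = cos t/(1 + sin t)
LHS = (1 - sin t)(1 + sin t) / (cos t(1 + sin t)) = (1 - sin²t) / (cos t(1 + sin t)) = cos²t / (cos t(1 + sin t)) = cos t/(1 + sin t) = RHS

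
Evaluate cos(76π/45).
cos(76π/45) = 0.5592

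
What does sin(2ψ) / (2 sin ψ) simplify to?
sin(2ψ) / (2 sin ψ) = cos ψ (using Double angle)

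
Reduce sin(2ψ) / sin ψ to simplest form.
sin(2ψ) / sin ψ = 2 cos ψ (using Double angle)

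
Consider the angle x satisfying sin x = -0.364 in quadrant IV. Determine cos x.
cos x = √(1 - sin²x) = 0.9314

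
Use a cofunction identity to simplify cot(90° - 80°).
cot(90° - 80°) = tan(80°)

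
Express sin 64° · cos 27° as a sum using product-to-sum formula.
sin 64° cos 27° = (1/2)[sin(64°+27°) + sin(64°-27°)]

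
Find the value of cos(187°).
cos(187°) = -0.9925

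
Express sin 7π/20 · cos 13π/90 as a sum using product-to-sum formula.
sin 7π/20 cos 13π/90 = (1/2)[sin(7π/20+13π/90) + sin(7π/20-13π/90)]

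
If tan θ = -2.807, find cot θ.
cot θ = 1/tan θ = -0.3563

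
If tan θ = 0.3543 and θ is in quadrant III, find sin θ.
sin θ = -0.334 (using tan²θ + 1 = sec²θ)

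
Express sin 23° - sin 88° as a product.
sin 23° - sin 88° = 2 cos(55.5°) sin(-32.5°)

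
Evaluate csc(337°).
csc(337°) = -2.559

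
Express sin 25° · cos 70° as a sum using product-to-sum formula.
sin 25° cos 70° = (1/2)[sin(25°+70°) + sin(25°-70°)]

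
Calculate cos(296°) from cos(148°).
cos(296°) = cos²148° - sin²148° = 0.4384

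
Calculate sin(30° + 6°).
sin(30° + 6°) = sin 30° cos 6° + cos 30° sin 6° = 0.5878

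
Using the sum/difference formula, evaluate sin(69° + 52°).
sin(69° + 52°) = sin 69° cos 52° + cos 69° sin 52° = 0.8572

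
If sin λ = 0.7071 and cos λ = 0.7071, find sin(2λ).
sin(2λ) = 2 sin λ cos λ = 1.0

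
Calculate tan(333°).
tan(333°) = -0.5095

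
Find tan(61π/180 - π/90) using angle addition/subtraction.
tan(61π/180 - π/90) = (tan 61π/180 - tan π/90)/(1 + tan 61π/180 tan π/90) = 1.664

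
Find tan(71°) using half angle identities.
tan(71°) = sin 142° / (1 + cos 142°) = 2.904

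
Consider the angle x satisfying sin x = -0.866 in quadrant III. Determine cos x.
cos x = ±√(1 - sin²x) = -0.5 (negative in QIII)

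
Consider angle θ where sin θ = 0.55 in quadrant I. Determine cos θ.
cos θ = √(1 - sin²θ) = 0.8352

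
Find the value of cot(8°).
cot(8°) = 7.115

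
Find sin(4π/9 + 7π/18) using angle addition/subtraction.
sin(4π/9 + 7π/18) = sin 4π/9 cos 7π/18 + cos 4π/9 sin 7π/18 = 1/2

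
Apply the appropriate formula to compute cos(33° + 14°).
cos(33° + 14°) = cos 33° cos 14° - sin 33° sin 14° = 0.682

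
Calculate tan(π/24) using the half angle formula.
tan(π/24) = sin π/12 / (1 + cos π/12) = 0.1317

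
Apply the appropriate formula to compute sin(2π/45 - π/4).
sin(2π/45 - π/4) = sin 2π/45 cos π/4 - cos 2π/45 sin π/4 = -0.6018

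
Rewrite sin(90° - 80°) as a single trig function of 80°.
sin(90° - 80°) = cos(80°)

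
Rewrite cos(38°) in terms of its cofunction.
cos(38°) = sin(90° - 38°) = sin(52°)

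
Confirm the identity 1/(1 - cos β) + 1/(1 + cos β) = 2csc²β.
LHS = [(1 + cos β) + (1 - cos β)] / [(1 - cos β)(1 + cos β)] = 2/(1 - cos²β) = 2/sin²β = 2csc²β = RHS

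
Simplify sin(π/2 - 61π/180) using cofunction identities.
sin(π/2 - 61π/180) = cos(61π/180)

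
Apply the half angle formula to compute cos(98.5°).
cos(98.5°) = -√((1 + cos 197°)/2) = -0.1478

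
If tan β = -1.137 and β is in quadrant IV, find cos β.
cos β = 0.6604 (using tan²β + 1 = sec²β)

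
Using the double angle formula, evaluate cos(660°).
cos(660°) = cos²330° - sin²330° = 1/2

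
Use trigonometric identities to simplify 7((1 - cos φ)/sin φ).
7((1 - cos φ)/sin φ) = 7(tan(φ/2)) (using Half angle)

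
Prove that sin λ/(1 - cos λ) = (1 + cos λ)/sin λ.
LHS = sin λ(1 + cos λ) / ((1 - cos λ)(1 + cos λ)) = sin λ(1 + cos λ) / (1 - cos²λ) = sin λ(1 + cos λ) / sin²λ = (1 + cos λ)/sin λ = RHS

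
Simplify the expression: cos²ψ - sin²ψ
cos²ψ - sin²ψ = cos(2ψ) (using Double angle)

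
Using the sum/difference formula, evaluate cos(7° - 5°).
cos(7° - 5°) = cos 7° cos 5° + sin 7° sin 5° = 0.9994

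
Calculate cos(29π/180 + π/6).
cos(29π/180 + π/6) = cos 29π/180 cos π/6 - sin 29π/180 sin π/6 = 0.515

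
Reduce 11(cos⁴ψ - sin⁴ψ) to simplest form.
11(cos⁴ψ - sin⁴ψ) = 11(cos(2ψ)) (using Factoring + double angle)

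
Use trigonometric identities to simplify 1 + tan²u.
1 + tan²u = sec²u (using Pythagorean identity)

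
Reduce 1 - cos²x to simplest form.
1 - cos²x = sin²x (using Pythagorean identity)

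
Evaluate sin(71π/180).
sin(71π/180) = 0.9455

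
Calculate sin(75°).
sin(75°) = (√6+√2)/4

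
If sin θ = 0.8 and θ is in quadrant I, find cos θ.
cos θ = 0.6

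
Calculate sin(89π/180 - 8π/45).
sin(89π/180 - 8π/45) = sin 89π/180 cos 8π/45 - cos 89π/180 sin 8π/45 = 0.8387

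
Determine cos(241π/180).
cos(241π/180) = -0.4848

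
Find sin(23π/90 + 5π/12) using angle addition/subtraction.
sin(23π/90 + 5π/12) = sin 23π/90 cos 5π/12 + cos 23π/90 sin 5π/12 = 0.8572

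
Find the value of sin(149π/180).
sin(149π/180) = 0.515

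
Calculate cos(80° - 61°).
cos(80° - 61°) = cos 80° cos 61° + sin 80° sin 61° = 0.9455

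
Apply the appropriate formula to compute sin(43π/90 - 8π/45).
sin(43π/90 - 8π/45) = sin 43π/90 cos 8π/45 - cos 43π/90 sin 8π/45 = 0.809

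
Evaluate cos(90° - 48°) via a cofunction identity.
cos(90° - 48°) = sin(48°) = 0.7431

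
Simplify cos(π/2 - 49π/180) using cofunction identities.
cos(π/2 - 49π/180) = sin(49π/180)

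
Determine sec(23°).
sec(23°) = 1.086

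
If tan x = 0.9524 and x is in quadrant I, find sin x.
sin x = 0.6897 (using tan²x + 1 = sec²x)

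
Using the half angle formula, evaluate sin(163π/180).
sin(163π/180) = √((1 - cos 163π/90)/2) = 0.2924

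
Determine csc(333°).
csc(333°) = -2.203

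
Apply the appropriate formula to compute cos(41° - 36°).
cos(41° - 36°) = cos 41° cos 36° + sin 41° sin 36° = 0.9962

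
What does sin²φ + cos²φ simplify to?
sin²φ + cos²φ = 1 (using Pythagorean identity)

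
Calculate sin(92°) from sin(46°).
sin(92°) = 2 sin 46° cos 46° = 0.9994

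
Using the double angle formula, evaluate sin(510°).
sin(510°) = 2 sin 255° cos 255° = 1/2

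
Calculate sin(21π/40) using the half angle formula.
sin(21π/40) = √((1 - cos 21π/20)/2) = 0.9969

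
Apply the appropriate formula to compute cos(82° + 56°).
cos(82° + 56°) = cos 82° cos 56° - sin 82° sin 56° = -0.7431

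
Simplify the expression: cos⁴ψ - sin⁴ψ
cos⁴ψ - sin⁴ψ = cos(2ψ) (using Factoring + double angle)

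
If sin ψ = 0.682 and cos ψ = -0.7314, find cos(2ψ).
cos(2ψ) = cos²ψ - sin²ψ = 0.06982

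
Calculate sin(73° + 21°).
sin(73° + 21°) = sin 73° cos 21° + cos 73° sin 21° = 0.9976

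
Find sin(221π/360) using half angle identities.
sin(221π/360) = √((1 - cos 221π/180)/2) = 0.9367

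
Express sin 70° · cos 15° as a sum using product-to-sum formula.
sin 70° cos 15° = (1/2)[sin(70°+15°) + sin(70°-15°)]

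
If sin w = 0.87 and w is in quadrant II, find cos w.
cos w = -0.4931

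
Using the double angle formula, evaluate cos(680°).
cos(680°) = cos²340° - sin²340° = 0.766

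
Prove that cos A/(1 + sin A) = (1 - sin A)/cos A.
RHS = (1 - sin A)(1 + sin A) / (cos A(1 + sin A)) = (1 - sin²A) / (cos A(1 + sin A)) = cos²A / (cos A(1 + sin A)) = cos A/(1 + sin A) = LHS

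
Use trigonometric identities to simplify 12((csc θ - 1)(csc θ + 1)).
12((csc θ - 1)(csc θ + 1)) = 12(cot²θ) (using Diff. of squares)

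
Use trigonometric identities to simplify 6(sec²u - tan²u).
6(sec²u - tan²u) = 6 (using Pythagorean identity)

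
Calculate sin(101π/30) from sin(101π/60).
sin(101π/30) = 2 sin 101π/60 cos 101π/60 = -0.9135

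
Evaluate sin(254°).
sin(254°) = -0.9613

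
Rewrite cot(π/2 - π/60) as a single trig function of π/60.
cot(π/2 - π/60) = tan(π/60)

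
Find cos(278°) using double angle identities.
cos(278°) = cos²139° - sin²139° = 0.1392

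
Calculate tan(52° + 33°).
tan(52° + 33°) = (tan 52° + tan 33°)/(1 - tan 52° tan 33°) = 11.43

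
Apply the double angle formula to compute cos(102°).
cos(102°) = cos²51° - sin²51° = -0.2079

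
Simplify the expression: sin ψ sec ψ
sin ψ sec ψ = tan ψ (using Reciprocal + quotient)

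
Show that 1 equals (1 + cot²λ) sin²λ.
RHS = csc²λ · sin²λ = (1/sin²λ) · sin²λ = 1 = LHS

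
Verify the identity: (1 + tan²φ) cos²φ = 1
LHS = sec²φ · cos²φ = (1/cos²φ) · cos²φ = 1 = RHS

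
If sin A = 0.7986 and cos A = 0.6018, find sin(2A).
sin(2A) = 2 sin A cos A = 0.9612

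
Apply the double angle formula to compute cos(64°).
cos(64°) = cos²32° - sin²32° = 0.4384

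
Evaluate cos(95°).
cos(95°) = -0.08716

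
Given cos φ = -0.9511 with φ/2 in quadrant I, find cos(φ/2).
cos(φ/2) = ±√((1 + cos φ)/2); positive since φ/2 ∈ QI, so cos(φ/2) = 0.1564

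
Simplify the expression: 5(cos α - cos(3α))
5(cos α - cos(3α)) = 5(2 sin(2α) sin α) (using Sum-to-product)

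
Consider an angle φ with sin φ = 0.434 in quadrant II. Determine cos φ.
cos φ = ±√(1 - sin²φ) = -0.9009 (negative in QII)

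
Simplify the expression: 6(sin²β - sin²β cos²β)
6(sin²β - sin²β cos²β) = 6(sin⁴β) (using Factoring)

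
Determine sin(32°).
sin(32°) = 0.5299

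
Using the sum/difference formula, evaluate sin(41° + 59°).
sin(41° + 59°) = sin 41° cos 59° + cos 41° sin 59° = 0.9848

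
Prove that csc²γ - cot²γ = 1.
LHS = 1/sin²γ - cos²γ/sin²γ = (1 - cos²γ)/sin²γ = sin²γ/sin²γ = 1 = RHS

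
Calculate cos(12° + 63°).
cos(12° + 63°) = cos 12° cos 63° - sin 12° sin 63° = (√6-√2)/4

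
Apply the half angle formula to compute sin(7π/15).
sin(7π/15) = √((1 - cos 14π/15)/2) = 0.9945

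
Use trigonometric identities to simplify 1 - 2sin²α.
1 - 2sin²α = cos(2α) (using Double angle)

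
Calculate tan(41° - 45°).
tan(41° - 45°) = (tan 41° - tan 45°)/(1 + tan 41° tan 45°) = -0.06993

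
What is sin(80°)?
sin(80°) = 0.9848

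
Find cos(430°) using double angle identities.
cos(430°) = cos²215° - sin²215° = 0.342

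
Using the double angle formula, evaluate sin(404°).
sin(404°) = 2 sin 202° cos 202° = 0.6947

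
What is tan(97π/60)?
tan(97π/60) = -2.605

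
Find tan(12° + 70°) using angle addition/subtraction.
tan(12° + 70°) = (tan 12° + tan 70°)/(1 - tan 12° tan 70°) = 7.115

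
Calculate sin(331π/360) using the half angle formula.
sin(331π/360) = √((1 - cos 331π/180)/2) = 0.2504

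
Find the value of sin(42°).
sin(42°) = 0.6691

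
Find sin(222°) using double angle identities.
sin(222°) = 2 sin 111° cos 111° = -0.6691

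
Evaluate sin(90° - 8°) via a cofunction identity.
sin(90° - 8°) = cos(8°) = 0.9903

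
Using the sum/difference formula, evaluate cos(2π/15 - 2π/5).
cos(2π/15 - 2π/5) = cos 2π/15 cos 2π/5 + sin 2π/15 sin 2π/5 = 0.6691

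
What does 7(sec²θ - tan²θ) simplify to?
7(sec²θ - tan²θ) = 7 (using Pythagorean identity)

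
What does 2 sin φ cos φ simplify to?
2 sin φ cos φ = sin(2φ) (using Double angle)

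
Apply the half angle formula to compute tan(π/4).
tan(π/4) = sin π/2 / (1 + cos π/2) = 1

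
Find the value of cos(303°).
cos(303°) = 0.5446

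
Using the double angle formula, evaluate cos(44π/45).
cos(44π/45) = 1 - 2sin²22π/45 = -0.9976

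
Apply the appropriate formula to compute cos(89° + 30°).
cos(89° + 30°) = cos 89° cos 30° - sin 89° sin 30° = -0.4848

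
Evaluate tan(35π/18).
tan(35π/18) = -0.1763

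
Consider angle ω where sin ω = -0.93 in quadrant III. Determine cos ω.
cos ω = ±√(1 - sin²ω) = -0.3676 (negative in QIII)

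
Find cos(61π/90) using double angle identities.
cos(61π/90) = cos²61π/180 - sin²61π/180 = -0.5299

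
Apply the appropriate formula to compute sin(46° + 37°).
sin(46° + 37°) = sin 46° cos 37° + cos 46° sin 37° = 0.9925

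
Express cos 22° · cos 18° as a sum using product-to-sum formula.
cos 22° cos 18° = (1/2)[cos(22°-18°) + cos(22°+18°)]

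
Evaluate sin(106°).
sin(106°) = 0.9613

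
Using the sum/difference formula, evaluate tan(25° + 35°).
tan(25° + 35°) = (tan 25° + tan 35°)/(1 - tan 25° tan 35°) = √3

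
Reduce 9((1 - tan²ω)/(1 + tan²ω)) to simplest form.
9((1 - tan²ω)/(1 + tan²ω)) = 9(cos(2ω)) (using Double angle)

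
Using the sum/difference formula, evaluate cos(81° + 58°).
cos(81° + 58°) = cos 81° cos 58° - sin 81° sin 58° = -0.7547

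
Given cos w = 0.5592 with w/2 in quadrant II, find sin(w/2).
sin(w/2) = ±√((1 - cos w)/2); positive since w/2 ∈ QII, so sin(w/2) = 0.4695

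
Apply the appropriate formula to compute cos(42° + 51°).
cos(42° + 51°) = cos 42° cos 51° - sin 42° sin 51° = -0.05234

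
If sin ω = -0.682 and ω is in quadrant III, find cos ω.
cos ω = -0.7314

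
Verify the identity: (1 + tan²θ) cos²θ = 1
LHS = sec²θ · cos²θ = (1/cos²θ) · cos²θ = 1 = RHS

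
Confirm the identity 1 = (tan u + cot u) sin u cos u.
RHS = (sin u/cos u + cos u/sin u) sin u cos u = ((sin²u + cos²u)/(sin u cos u)) · sin u cos u = sin²u + cos²u = 1 = LHS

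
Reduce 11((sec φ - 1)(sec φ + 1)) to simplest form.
11((sec φ - 1)(sec φ + 1)) = 11(tan²φ) (using Diff. of squares)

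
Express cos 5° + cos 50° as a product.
cos 5° + cos 50° = 2 cos(27.5°) cos(-22.5°)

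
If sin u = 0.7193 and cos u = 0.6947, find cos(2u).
cos(2u) = cos²u - sin²u = -0.03478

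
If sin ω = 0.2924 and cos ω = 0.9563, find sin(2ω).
sin(2ω) = 2 sin ω cos ω = 0.5592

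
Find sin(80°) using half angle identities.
sin(80°) = √((1 - cos 160°)/2) = 0.9848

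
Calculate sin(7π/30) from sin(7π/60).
sin(7π/30) = 2 sin 7π/60 cos 7π/60 = 0.6691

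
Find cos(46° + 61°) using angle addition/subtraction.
cos(46° + 61°) = cos 46° cos 61° - sin 46° sin 61° = -0.2924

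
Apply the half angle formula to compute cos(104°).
cos(104°) = -√((1 + cos 208°)/2) = -0.2419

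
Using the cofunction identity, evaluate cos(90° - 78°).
cos(90° - 78°) = sin(78°) = 0.9781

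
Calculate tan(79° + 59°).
tan(79° + 59°) = (tan 79° + tan 59°)/(1 - tan 79° tan 59°) = -0.9004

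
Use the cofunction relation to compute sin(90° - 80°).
sin(90° - 80°) = cos(80°) = 0.1736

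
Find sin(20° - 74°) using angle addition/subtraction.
sin(20° - 74°) = sin 20° cos 74° - cos 20° sin 74° = -0.809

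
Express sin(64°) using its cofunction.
sin(64°) = cos(90° - 64°) = cos(26°)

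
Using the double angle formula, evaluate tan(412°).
tan(412°) = 2 tan 206° / (1 - tan²206°) = 1.28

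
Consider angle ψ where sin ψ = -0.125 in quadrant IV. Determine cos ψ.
cos ψ = √(1 - sin²ψ) = 0.9922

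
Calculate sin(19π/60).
sin(19π/60) = 0.8387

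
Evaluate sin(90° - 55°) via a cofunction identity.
sin(90° - 55°) = cos(55°) = 0.5736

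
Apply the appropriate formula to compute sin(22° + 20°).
sin(22° + 20°) = sin 22° cos 20° + cos 22° sin 20° = 0.6691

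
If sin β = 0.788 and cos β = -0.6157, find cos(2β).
cos(2β) = cos²β - sin²β = -0.2419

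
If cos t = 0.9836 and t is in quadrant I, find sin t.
sin t = 0.1804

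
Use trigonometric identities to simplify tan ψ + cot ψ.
tan ψ + cot ψ = sec ψ csc ψ (using Quotient identities)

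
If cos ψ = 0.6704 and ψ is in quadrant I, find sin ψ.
sin ψ = 0.742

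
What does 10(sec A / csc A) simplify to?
10(sec A / csc A) = 10(tan A) (using Reciprocal identities)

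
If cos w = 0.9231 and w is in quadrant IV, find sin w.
sin w = -0.3846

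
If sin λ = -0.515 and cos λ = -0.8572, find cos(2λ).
cos(2λ) = cos²λ - sin²λ = 0.4696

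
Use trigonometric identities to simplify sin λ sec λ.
sin λ sec λ = tan λ (using Reciprocal + quotient)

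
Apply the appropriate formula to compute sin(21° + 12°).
sin(21° + 12°) = sin 21° cos 12° + cos 21° sin 12° = 0.5446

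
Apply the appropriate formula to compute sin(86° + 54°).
sin(86° + 54°) = sin 86° cos 54° + cos 86° sin 54° = 0.6428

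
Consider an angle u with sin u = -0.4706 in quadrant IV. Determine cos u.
cos u = √(1 - sin²u) = 0.8823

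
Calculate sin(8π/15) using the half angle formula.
sin(8π/15) = √((1 - cos 16π/15)/2) = 0.9945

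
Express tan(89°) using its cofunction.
tan(89°) = cot(90° - 89°) = cot(1°)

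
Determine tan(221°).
tan(221°) = 0.8693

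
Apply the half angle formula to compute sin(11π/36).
sin(11π/36) = √((1 - cos 11π/18)/2) = 0.8192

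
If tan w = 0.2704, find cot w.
cot w = 1/tan w = 3.698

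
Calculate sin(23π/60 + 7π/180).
sin(23π/60 + 7π/180) = sin 23π/60 cos 7π/180 + cos 23π/60 sin 7π/180 = 0.9703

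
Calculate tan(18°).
tan(18°) = 0.3249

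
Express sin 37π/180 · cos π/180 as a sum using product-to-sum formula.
sin 37π/180 cos π/180 = (1/2)[sin(37π/180+π/180) + sin(37π/180-π/180)]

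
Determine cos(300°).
cos(300°) = 1/2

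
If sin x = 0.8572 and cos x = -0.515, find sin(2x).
sin(2x) = 2 sin x cos x = -0.8829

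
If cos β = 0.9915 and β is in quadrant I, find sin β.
sin β = 0.1301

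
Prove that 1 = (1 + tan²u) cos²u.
RHS = sec²u · cos²u = (1/cos²u) · cos²u = 1 = LHS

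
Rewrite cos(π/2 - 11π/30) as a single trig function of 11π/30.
cos(π/2 - 11π/30) = sin(11π/30)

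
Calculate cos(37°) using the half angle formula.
cos(37°) = √((1 + cos 74°)/2) = 0.7986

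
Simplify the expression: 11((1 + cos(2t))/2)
11((1 + cos(2t))/2) = 11(cos²t) (using Power reduction)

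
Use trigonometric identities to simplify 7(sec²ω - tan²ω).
7(sec²ω - tan²ω) = 7 (using Pythagorean identity)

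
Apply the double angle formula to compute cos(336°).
cos(336°) = cos²168° - sin²168° = 0.9135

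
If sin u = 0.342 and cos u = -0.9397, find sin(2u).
sin(2u) = 2 sin u cos u = -0.6428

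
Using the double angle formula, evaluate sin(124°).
sin(124°) = 2 sin 62° cos 62° = 0.829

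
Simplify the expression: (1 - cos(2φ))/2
(1 - cos(2φ))/2 = sin²φ (using Power reduction)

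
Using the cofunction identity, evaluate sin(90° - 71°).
sin(90° - 71°) = cos(71°) = 0.3256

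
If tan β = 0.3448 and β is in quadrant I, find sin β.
sin β = 0.326 (using tan²β + 1 = sec²β)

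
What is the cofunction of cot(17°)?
cot(17°) = tan(90° - 17°) = tan(73°)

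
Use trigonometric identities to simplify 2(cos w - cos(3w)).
2(cos w - cos(3w)) = 2(2 sin(2w) sin w) (using Sum-to-product)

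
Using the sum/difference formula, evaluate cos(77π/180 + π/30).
cos(77π/180 + π/30) = cos 77π/180 cos π/30 - sin 77π/180 sin π/30 = 0.1219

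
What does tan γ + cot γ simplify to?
tan γ + cot γ = sec γ csc γ (using Quotient identities)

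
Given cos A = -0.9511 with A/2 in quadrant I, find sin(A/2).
sin(A/2) = ±√((1 - cos A)/2); positive since A/2 ∈ QI, so sin(A/2) = 0.9877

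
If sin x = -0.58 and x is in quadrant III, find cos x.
cos x = -0.8146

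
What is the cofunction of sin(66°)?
sin(66°) = cos(90° - 66°) = cos(24°)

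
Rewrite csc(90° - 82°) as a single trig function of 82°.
csc(90° - 82°) = sec(82°)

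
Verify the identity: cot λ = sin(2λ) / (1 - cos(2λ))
RHS = 2 sin λ cos λ / (2sin²λ) = cos λ/sin λ = cot λ = LHS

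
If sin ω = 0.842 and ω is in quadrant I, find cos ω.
cos ω = 0.5395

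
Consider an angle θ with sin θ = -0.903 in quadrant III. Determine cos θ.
cos θ = ±√(1 - sin²θ) = -0.4296 (negative in QIII)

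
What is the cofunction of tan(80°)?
tan(80°) = cot(90° - 80°) = cot(10°)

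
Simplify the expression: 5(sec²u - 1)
5(sec²u - 1) = 5(tan²u) (using Pythagorean identity)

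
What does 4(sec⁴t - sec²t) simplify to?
4(sec⁴t - sec²t) = 4(tan⁴t + tan²t) (using Pythagorean)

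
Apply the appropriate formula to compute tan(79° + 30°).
tan(79° + 30°) = (tan 79° + tan 30°)/(1 - tan 79° tan 30°) = -2.904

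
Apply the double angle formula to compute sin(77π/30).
sin(77π/30) = 2 sin 77π/60 cos 77π/60 = 0.9781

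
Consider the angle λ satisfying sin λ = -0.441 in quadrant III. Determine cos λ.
cos λ = ±√(1 - sin²λ) = -0.8975 (negative in QIII)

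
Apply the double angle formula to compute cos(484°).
cos(484°) = cos²242° - sin²242° = -0.5592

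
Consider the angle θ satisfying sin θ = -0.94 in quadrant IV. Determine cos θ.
cos θ = √(1 - sin²θ) = 0.3412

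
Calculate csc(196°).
csc(196°) = -3.628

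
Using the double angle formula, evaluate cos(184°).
cos(184°) = cos²92° - sin²92° = -0.9976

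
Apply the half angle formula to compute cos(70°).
cos(70°) = √((1 + cos 140°)/2) = 0.342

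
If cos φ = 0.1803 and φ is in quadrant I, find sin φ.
sin φ = 0.9836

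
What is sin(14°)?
sin(14°) = 0.2419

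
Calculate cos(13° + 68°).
cos(13° + 68°) = cos 13° cos 68° - sin 13° sin 68° = 0.1564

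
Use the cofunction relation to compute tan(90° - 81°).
tan(90° - 81°) = cot(81°) = 0.1584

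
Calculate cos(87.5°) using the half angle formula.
cos(87.5°) = √((1 + cos 175°)/2) = 0.04362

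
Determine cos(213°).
cos(213°) = -0.8387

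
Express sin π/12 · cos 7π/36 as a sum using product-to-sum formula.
sin π/12 cos 7π/36 = (1/2)[sin(π/12+7π/36) + sin(π/12-7π/36)]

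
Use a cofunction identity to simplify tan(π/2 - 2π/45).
tan(π/2 - 2π/45) = cot(2π/45)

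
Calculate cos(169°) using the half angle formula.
cos(169°) = -√((1 + cos 338°)/2) = -0.9816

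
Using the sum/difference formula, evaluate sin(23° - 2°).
sin(23° - 2°) = sin 23° cos 2° - cos 23° sin 2° = 0.3584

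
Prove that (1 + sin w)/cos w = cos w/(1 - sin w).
LHS = (1 + sin w)(1 - sin w) / (cos w(1 - sin w)) = (1 - sin²w) / (cos w(1 - sin w)) = cos²w / (cos w(1 - sin w)) = cos w/(1 - sin w) = RHS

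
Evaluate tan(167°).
tan(167°) = -0.2309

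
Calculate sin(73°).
sin(73°) = 0.9563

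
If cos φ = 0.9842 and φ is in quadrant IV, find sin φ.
sin φ = -0.1771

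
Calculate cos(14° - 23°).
cos(14° - 23°) = cos 14° cos 23° + sin 14° sin 23° = 0.9877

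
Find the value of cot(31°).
cot(31°) = 1.664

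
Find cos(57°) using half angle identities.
cos(57°) = √((1 + cos 114°)/2) = 0.5446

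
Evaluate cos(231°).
cos(231°) = -0.6293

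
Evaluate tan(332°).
tan(332°) = -0.5317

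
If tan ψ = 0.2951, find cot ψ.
cot ψ = 1/tan ψ = 3.389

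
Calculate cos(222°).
cos(222°) = -0.7431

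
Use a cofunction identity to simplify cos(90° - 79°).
cos(90° - 79°) = sin(79°)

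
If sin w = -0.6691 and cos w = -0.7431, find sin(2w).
sin(2w) = 2 sin w cos w = 0.9944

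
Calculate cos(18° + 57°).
cos(18° + 57°) = cos 18° cos 57° - sin 18° sin 57° = (√6-√2)/4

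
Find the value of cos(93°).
cos(93°) = -0.05234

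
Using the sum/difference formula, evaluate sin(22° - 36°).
sin(22° - 36°) = sin 22° cos 36° - cos 22° sin 36° = -0.2419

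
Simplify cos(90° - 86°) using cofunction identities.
cos(90° - 86°) = sin(86°)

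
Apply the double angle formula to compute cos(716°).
cos(716°) = cos²358° - sin²358° = 0.9976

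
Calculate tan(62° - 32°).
tan(62° - 32°) = (tan 62° - tan 32°)/(1 + tan 62° tan 32°) = √3/3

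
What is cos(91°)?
cos(91°) = -0.01745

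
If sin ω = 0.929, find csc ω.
csc ω = 1/sin ω = 1.076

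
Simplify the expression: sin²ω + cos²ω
sin²ω + cos²ω = 1 (using Pythagorean identity)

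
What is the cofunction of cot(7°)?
cot(7°) = tan(90° - 7°) = tan(83°)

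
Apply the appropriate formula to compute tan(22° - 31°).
tan(22° - 31°) = (tan 22° - tan 31°)/(1 + tan 22° tan 31°) = -0.1584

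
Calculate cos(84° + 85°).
cos(84° + 85°) = cos 84° cos 85° - sin 84° sin 85° = -0.9816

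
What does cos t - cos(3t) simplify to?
cos t - cos(3t) = 2 sin(2t) sin t (using Sum-to-product)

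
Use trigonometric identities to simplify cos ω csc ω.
cos ω csc ω = cot ω (using Reciprocal + quotient)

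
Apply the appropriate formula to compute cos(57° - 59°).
cos(57° - 59°) = cos 57° cos 59° + sin 57° sin 59° = 0.9994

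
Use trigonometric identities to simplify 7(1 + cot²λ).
7(1 + cot²λ) = 7(csc²λ) (using Pythagorean identity)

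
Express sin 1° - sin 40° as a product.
sin 1° - sin 40° = 2 cos(20.5°) sin(-19.5°)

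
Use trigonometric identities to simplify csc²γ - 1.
csc²γ - 1 = cot²γ (using Pythagorean identity)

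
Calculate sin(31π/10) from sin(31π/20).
sin(31π/10) = 2 sin 31π/20 cos 31π/20 = -0.309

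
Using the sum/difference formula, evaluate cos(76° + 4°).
cos(76° + 4°) = cos 76° cos 4° - sin 76° sin 4° = 0.1736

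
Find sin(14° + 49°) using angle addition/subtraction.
sin(14° + 49°) = sin 14° cos 49° + cos 14° sin 49° = 0.891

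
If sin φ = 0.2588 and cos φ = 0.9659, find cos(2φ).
cos(2φ) = cos²φ - sin²φ = 0.866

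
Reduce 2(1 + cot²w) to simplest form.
2(1 + cot²w) = 2(csc²w) (using Pythagorean identity)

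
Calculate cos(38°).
cos(38°) = 0.788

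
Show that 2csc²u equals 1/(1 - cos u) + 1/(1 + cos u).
RHS = [(1 + cos u) + (1 - cos u)] / [(1 - cos u)(1 + cos u)] = 2/(1 - cos²u) = 2/sin²u = 2csc²u = LHS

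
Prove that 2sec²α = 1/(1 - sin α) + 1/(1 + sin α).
RHS = [(1 + sin α) + (1 - sin α)] / [(1 - sin α)(1 + sin α)] = 2/(1 - sin²α) = 2/cos²α = 2sec²α = LHS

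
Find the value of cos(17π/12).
cos(17π/12) = -(√6-√2)/4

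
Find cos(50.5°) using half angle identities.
cos(50.5°) = √((1 + cos 101°)/2) = 0.6361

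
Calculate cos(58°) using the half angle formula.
cos(58°) = √((1 + cos 116°)/2) = 0.5299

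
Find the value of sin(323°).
sin(323°) = -0.6018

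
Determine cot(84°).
cot(84°) = 0.1051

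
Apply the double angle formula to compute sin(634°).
sin(634°) = 2 sin 317° cos 317° = -0.9976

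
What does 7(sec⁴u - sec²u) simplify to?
7(sec⁴u - sec²u) = 7(tan⁴u + tan²u) (using Pythagorean)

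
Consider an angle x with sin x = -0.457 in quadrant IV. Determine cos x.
cos x = √(1 - sin²x) = 0.8895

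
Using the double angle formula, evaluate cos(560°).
cos(560°) = cos²280° - sin²280° = -0.9397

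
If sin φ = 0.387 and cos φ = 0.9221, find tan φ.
tan φ = sin φ / cos φ = 0.4197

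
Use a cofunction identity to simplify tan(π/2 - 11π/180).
tan(π/2 - 11π/180) = cot(11π/180)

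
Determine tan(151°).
tan(151°) = -0.5543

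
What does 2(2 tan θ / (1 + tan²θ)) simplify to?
2(2 tan θ / (1 + tan²θ)) = 2(sin(2θ)) (using Double angle)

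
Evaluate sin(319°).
sin(319°) = -0.6561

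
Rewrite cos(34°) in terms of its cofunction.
cos(34°) = sin(90° - 34°) = sin(56°)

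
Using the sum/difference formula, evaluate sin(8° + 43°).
sin(8° + 43°) = sin 8° cos 43° + cos 8° sin 43° = 0.7771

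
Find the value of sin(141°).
sin(141°) = 0.6293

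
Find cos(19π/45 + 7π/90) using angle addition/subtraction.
cos(19π/45 + 7π/90) = cos 19π/45 cos 7π/90 - sin 19π/45 sin 7π/90 = 0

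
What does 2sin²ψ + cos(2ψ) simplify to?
2sin²ψ + cos(2ψ) = 1 (using Double angle)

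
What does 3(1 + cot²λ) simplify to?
3(1 + cot²λ) = 3(csc²λ) (using Pythagorean identity)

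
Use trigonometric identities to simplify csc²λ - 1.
csc²λ - 1 = cot²λ (using Pythagorean identity)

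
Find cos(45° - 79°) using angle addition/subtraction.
cos(45° - 79°) = cos 45° cos 79° + sin 45° sin 79° = 0.829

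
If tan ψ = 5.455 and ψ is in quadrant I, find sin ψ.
sin ψ = 0.9836 (using tan²ψ + 1 = sec²ψ)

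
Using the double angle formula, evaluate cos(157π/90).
cos(157π/90) = 2cos²157π/180 - 1 = 0.6947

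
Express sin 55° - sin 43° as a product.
sin 55° - sin 43° = 2 cos(49°) sin(6°)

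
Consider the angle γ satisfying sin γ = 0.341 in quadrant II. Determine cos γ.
cos γ = ±√(1 - sin²γ) = -0.9401 (negative in QII)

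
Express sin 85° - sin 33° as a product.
sin 85° - sin 33° = 2 cos(59°) sin(26°)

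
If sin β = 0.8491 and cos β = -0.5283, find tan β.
tan β = sin β / cos β = -1.607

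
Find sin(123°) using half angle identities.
sin(123°) = √((1 - cos 246°)/2) = 0.8387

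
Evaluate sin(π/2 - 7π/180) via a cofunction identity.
sin(π/2 - 7π/180) = cos(7π/180) = 0.9925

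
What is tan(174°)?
tan(174°) = -0.1051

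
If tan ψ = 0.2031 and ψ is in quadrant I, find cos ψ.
cos ψ = 0.98 (using tan²ψ + 1 = sec²ψ)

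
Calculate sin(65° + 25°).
sin(65° + 25°) = sin 65° cos 25° + cos 65° sin 25° = 1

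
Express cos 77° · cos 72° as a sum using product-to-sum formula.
cos 77° cos 72° = (1/2)[cos(77°-72°) + cos(77°+72°)]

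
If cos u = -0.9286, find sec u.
sec u = 1/cos u = -1.077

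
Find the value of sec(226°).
sec(226°) = -1.44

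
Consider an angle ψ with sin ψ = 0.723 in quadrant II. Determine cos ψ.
cos ψ = ±√(1 - sin²ψ) = -0.6908 (negative in QII)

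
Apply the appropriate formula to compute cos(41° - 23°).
cos(41° - 23°) = cos 41° cos 23° + sin 41° sin 23° = 0.9511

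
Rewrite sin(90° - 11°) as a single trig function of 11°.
sin(90° - 11°) = cos(11°)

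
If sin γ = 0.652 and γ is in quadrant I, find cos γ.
cos γ = 0.7582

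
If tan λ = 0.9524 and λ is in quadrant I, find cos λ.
cos λ = 0.7241 (using tan²λ + 1 = sec²λ)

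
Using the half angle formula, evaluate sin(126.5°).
sin(126.5°) = √((1 - cos 253°)/2) = 0.8039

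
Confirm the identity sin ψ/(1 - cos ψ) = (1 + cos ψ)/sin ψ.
LHS = sin ψ(1 + cos ψ) / ((1 - cos ψ)(1 + cos ψ)) = sin ψ(1 + cos ψ) / (1 - cos²ψ) = sin ψ(1 + cos ψ) / sin²ψ = (1 + cos ψ)/sin ψ = RHS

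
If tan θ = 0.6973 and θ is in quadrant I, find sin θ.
sin θ = 0.572 (using tan²θ + 1 = sec²θ)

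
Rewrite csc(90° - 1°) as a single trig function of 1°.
csc(90° - 1°) = sec(1°)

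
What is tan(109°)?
tan(109°) = -2.904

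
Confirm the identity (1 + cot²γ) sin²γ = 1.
LHS = csc²γ · sin²γ = (1/sin²γ) · sin²γ = 1 = RHS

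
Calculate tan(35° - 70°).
tan(35° - 70°) = (tan 35° - tan 70°)/(1 + tan 35° tan 70°) = -0.7002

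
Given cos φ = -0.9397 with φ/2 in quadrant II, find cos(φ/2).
cos(φ/2) = ±√((1 + cos φ)/2); negative since φ/2 ∈ QII, so cos(φ/2) = -0.1736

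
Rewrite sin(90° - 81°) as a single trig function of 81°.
sin(90° - 81°) = cos(81°)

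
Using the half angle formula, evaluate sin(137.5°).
sin(137.5°) = √((1 - cos 275°)/2) = 0.6756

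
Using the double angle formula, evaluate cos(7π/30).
cos(7π/30) = 1 - 2sin²7π/60 = 0.7431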